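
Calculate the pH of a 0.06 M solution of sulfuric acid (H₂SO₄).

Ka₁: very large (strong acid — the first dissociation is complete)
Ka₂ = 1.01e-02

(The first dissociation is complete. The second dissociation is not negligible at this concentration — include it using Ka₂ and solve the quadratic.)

First dissociation is complete: [H⁺]₀ = [HSO₄⁻]₀ = C = 0.06 M. Second dissociation HSO₄⁻ ⇌ H⁺ + SO₄²⁻: let x = [SO₄²⁻]. Ka₂ = (C + x)·x / (C − x) = 1.01e-02 → x² + (C + Ka₂)·x − Ka₂·C = 0 → x² + 0.07010·x − 6.060e-04 = 0. x = (−0.07010 + √(0.07010² + 4 × 6.060e-04)) / 2 = 7.7811e-03 M. [H⁺] = C + x = 0.06 + 7.7811e-03 = 6.7781e-02 M. pH = -log(6.7781e-02) = 1.17.

pH = 1.17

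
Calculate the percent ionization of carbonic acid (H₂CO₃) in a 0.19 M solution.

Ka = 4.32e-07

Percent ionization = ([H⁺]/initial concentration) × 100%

Using Ka equilibrium: x² + Ka×x - Ka×C = 0. Solving: [H⁺] = 2.8628e-04. Percent = (2.8628e-04/0.19) × 100

Percent ionization = 0.151%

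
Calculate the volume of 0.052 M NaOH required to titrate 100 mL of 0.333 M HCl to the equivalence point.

At equivalence: moles acid = moles base. moles HCl = 0.333 × 100/1000 = 0.0333 mol. V_base = moles / 0.052 × 1000 = 640.4 mL.

V_{base} = 640.4 mL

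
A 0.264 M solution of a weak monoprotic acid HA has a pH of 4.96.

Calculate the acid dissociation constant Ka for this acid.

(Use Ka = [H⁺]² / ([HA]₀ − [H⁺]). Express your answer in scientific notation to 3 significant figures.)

[H⁺] = 10^(−pH) = 10^(−4.96) = 1.096e-05 M. For HA ⇌ H⁺ + A⁻, Ka = [H⁺][A⁻]/[HA] = [H⁺]² / ([HA]₀ − [H⁺]) = (1.096e-05)² / (0.264 − 1.096e-05) = 4.55e-10.

K_a = 4.55e-10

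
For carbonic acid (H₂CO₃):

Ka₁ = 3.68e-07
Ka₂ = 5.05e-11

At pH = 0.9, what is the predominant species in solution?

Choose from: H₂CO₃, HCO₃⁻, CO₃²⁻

pKa₁ = 6.43, pKa₂ = 10.30. For a polyprotic acid the predominant species crosses at each pKa: below pKa_n the protonated form dominates, above it the deprotonated form does. At pH = 0.9, the predominant species is H₂CO₃.

H₂CO₃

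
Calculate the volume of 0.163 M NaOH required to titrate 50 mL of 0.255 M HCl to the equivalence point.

At equivalence: moles acid = moles base. moles HCl = 0.255 × 50/1000 = 0.01275 mol. V_base = moles / 0.163 × 1000 = 78.2 mL.

V_{base} = 78.2 mL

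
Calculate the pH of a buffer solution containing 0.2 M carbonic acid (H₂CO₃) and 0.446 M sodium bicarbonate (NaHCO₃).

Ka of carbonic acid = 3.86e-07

pKa = -log(3.86e-07) = 6.41. pH = pKa + log([A⁻]/[HA]) = 6.41 + log(0.446/0.2)

pH = 6.76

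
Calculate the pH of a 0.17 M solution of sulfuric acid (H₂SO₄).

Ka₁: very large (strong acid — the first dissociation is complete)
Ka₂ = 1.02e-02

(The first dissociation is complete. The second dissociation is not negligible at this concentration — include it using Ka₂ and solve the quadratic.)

First dissociation is complete: [H⁺]₀ = [HSO₄⁻]₀ = C = 0.17 M. Second dissociation HSO₄⁻ ⇌ H⁺ + SO₄²⁻: let x = [SO₄²⁻]. Ka₂ = (C + x)·x / (C − x) = 1.02e-02 → x² + (C + Ka₂)·x − Ka₂·C = 0 → x² + 0.18020·x − 1.734e-03 = 0. x = (−0.18020 + √(0.18020² + 4 × 1.734e-03)) / 2 = 9.1573e-03 M. [H⁺] = C + x = 0.17 + 9.1573e-03 = 1.7916e-01 M. pH = -log(1.7916e-01) = 0.75.

pH = 0.75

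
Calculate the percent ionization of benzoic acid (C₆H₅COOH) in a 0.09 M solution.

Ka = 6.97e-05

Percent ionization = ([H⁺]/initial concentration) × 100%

Using Ka equilibrium: x² + Ka×x - Ka×C = 0. Solving: [H⁺] = 2.4700e-03. Percent = (2.4700e-03/0.09) × 100

Percent ionization = 2.74%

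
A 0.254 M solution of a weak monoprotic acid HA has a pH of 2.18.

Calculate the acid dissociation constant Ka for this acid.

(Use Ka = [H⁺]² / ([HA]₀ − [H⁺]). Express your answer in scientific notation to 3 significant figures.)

[H⁺] = 10^(−pH) = 10^(−2.18) = 6.607e-03 M. For HA ⇌ H⁺ + A⁻, Ka = [H⁺][A⁻]/[HA] = [H⁺]² / ([HA]₀ − [H⁺]) = (6.607e-03)² / (0.254 − 6.607e-03) = 1.76e-04.

K_a = 1.76e-04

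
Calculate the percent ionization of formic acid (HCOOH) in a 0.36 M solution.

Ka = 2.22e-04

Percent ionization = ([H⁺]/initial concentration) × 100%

Using Ka equilibrium: x² + Ka×x - Ka×C = 0. Solving: [H⁺] = 8.8295e-03. Percent = (8.8295e-03/0.36) × 100

Percent ionization = 2.45%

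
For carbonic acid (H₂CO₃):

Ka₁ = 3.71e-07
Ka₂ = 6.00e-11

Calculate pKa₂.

pKa₂ = -log(Ka₂) = -log(6.00e-11) = 10.22.

pK_{a2} = 10.22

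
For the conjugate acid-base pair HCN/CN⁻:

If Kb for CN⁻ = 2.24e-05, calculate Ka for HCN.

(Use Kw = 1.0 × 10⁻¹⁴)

For a conjugate pair Ka × Kb = Kw, so Ka = Kw/Kb = 1.0 × 10⁻¹⁴ / 2.24e-05 = 4.46e-10.

K_a = 4.46e-10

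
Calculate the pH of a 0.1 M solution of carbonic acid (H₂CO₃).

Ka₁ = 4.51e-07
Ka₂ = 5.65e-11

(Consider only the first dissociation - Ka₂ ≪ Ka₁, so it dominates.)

First dissociation dominates. From Ka₁ = [H⁺][HA⁻]/[H₂A], x² + Ka₁·x − Ka₁·C = 0 with C = 0.1 M and Ka₁ = 4.51e-07. Solving: [H⁺] = (−Ka₁ + √(Ka₁² + 4·Ka₁·C)) / 2 = 2.1214e-04 M. pH = -log(2.1214e-04) = 3.67.

pH = 3.67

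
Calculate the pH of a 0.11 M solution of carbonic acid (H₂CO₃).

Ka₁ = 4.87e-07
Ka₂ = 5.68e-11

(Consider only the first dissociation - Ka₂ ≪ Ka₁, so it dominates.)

First dissociation dominates. From Ka₁ = [H⁺][HA⁻]/[H₂A], x² + Ka₁·x − Ka₁·C = 0 with C = 0.11 M and Ka₁ = 4.87e-07. Solving: [H⁺] = (−Ka₁ + √(Ka₁² + 4·Ka₁·C)) / 2 = 2.3121e-04 M. pH = -log(2.3121e-04) = 3.64.

pH = 3.64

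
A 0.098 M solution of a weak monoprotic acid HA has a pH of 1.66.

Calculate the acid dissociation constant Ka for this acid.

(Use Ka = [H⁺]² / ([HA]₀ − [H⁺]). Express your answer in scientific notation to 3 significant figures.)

[H⁺] = 10^(−pH) = 10^(−1.66) = 2.188e-02 M. For HA ⇌ H⁺ + A⁻, Ka = [H⁺][A⁻]/[HA] = [H⁺]² / ([HA]₀ − [H⁺]) = (2.188e-02)² / (0.098 − 2.188e-02) = 6.29e-03.

K_a = 6.29e-03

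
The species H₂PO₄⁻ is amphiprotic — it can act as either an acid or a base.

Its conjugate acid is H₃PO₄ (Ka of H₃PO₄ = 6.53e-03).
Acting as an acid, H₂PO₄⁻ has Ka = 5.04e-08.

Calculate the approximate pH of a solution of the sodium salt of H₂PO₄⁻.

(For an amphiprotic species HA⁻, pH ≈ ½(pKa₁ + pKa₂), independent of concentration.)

pKa₁ = -log(6.53e-03) = 2.19; pKa₂ = -log(5.04e-08) = 7.30. For an amphiprotic species, pH ≈ ½(pKa₁ + pKa₂) = ½(2.19 + 7.30) = 4.74.

pH = 4.74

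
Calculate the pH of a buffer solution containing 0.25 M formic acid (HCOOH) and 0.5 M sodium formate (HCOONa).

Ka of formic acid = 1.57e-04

pKa = -log(1.57e-04) = 3.80. pH = pKa + log([A⁻]/[HA]) = 3.80 + log(0.5/0.25)

pH = 4.11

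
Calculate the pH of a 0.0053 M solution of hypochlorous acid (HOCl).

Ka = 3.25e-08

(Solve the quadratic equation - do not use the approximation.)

x² + Ka×x - Ka×C = 0. Using quadratic formula: [H⁺] = 1.3108e-05

pH = 4.88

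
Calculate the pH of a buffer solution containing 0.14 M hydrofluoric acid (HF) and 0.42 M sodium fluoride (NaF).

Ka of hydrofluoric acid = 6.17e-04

pKa = -log(6.17e-04) = 3.21. pH = pKa + log([A⁻]/[HA]) = 3.21 + log(0.42/0.14)

pH = 3.69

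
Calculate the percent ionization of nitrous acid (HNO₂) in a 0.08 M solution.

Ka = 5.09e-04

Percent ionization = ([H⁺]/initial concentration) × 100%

Using Ka equilibrium: x² + Ka×x - Ka×C = 0. Solving: [H⁺] = 6.1318e-03. Percent = (6.1318e-03/0.08) × 100

Percent ionization = 7.66%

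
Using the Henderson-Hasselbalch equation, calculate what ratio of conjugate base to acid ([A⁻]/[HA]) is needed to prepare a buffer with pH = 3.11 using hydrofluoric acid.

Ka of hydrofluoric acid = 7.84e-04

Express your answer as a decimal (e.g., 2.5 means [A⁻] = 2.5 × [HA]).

pKa = -log(7.84e-04) = 3.1057. pH = pKa + log([A⁻]/[HA]), so log([A⁻]/[HA]) = pH − pKa = 3.11 − 3.1057 = 0.0043. [A⁻]/[HA] = 10^(0.0043) = 1.01

[A⁻]/[HA] = 1.01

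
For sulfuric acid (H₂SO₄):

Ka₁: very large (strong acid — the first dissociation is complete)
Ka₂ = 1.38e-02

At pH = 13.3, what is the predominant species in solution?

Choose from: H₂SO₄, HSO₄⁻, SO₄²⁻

The first dissociation is complete, so H₂SO₄ itself is never the predominant species in water; pKa₂ = -log(1.38e-02) = 1.86. For a polyprotic acid the predominant species crosses at each pKa: below pKa_n the protonated form dominates, above it the deprotonated form does. At pH = 13.3, the predominant species is SO₄²⁻.

SO₄²⁻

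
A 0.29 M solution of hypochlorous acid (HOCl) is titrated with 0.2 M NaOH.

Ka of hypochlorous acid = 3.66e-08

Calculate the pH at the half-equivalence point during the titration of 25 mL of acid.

At half-equivalence [HA] = [A⁻], so Henderson-Hasselbalch gives pH = pKa = -log(3.66e-08) = 7.44.

pH = pKa = 7.44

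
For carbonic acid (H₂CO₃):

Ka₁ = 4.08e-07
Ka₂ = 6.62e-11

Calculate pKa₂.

pKa₂ = -log(Ka₂) = -log(6.62e-11) = 10.18.

pK_{a2} = 10.18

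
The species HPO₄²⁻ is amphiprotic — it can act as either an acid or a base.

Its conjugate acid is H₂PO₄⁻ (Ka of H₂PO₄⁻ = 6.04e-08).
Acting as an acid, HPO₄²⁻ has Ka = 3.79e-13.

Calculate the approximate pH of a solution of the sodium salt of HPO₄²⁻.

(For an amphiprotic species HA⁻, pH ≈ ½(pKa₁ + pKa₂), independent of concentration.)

pKa₁ = -log(6.04e-08) = 7.22; pKa₂ = -log(3.79e-13) = 12.42. For an amphiprotic species, pH ≈ ½(pKa₁ + pKa₂) = ½(7.22 + 12.42) = 9.82.

pH = 9.82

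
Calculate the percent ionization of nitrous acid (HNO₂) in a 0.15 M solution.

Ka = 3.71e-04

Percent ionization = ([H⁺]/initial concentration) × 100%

Using Ka equilibrium: x² + Ka×x - Ka×C = 0. Solving: [H⁺] = 7.2767e-03. Percent = (7.2767e-03/0.15) × 100

Percent ionization = 4.85%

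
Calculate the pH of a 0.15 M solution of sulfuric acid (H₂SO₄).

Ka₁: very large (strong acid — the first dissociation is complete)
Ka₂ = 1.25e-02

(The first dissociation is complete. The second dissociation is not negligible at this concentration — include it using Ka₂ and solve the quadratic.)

First dissociation is complete: [H⁺]₀ = [HSO₄⁻]₀ = C = 0.15 M. Second dissociation HSO₄⁻ ⇌ H⁺ + SO₄²⁻: let x = [SO₄²⁻]. Ka₂ = (C + x)·x / (C − x) = 1.25e-02 → x² + (C + Ka₂)·x − Ka₂·C = 0 → x² + 0.16250·x − 1.875e-03 = 0. x = (−0.16250 + √(0.16250² + 4 × 1.875e-03)) / 2 = 1.0818e-02 M. [H⁺] = C + x = 0.15 + 1.0818e-02 = 1.6082e-01 M. pH = -log(1.6082e-01) = 0.79.

pH = 0.79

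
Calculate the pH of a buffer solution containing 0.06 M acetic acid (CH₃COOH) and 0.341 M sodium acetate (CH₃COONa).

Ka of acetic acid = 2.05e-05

pKa = -log(2.05e-05) = 4.69. pH = pKa + log([A⁻]/[HA]) = 4.69 + log(0.341/0.06)

pH = 5.44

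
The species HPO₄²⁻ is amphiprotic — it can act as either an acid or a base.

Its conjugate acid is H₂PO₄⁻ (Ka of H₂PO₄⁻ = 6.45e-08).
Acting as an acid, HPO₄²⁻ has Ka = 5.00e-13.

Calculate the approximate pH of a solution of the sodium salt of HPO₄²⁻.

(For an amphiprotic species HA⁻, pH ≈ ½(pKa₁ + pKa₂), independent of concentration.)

pKa₁ = -log(6.45e-08) = 7.19; pKa₂ = -log(5.00e-13) = 12.30. For an amphiprotic species, pH ≈ ½(pKa₁ + pKa₂) = ½(7.19 + 12.30) = 9.75.

pH = 9.75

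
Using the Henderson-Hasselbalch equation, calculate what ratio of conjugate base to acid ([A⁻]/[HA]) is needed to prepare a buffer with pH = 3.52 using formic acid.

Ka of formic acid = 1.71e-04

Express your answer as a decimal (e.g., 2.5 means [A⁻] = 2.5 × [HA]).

pKa = -log(1.71e-04) = 3.7670. pH = pKa + log([A⁻]/[HA]), so log([A⁻]/[HA]) = pH − pKa = 3.52 − 3.7670 = -0.2470. [A⁻]/[HA] = 10^(-0.2470) = 0.566

[A⁻]/[HA] = 0.566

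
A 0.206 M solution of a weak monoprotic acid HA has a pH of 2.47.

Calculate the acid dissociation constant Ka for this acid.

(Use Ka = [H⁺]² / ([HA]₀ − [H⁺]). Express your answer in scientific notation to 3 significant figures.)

[H⁺] = 10^(−pH) = 10^(−2.47) = 3.388e-03 M. For HA ⇌ H⁺ + A⁻, Ka = [H⁺][A⁻]/[HA] = [H⁺]² / ([HA]₀ − [H⁺]) = (3.388e-03)² / (0.206 − 3.388e-03) = 5.67e-05.

K_a = 5.67e-05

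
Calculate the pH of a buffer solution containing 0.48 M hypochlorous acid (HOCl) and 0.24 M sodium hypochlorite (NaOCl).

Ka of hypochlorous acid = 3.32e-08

pKa = -log(3.32e-08) = 7.48. pH = pKa + log([A⁻]/[HA]) = 7.48 + log(0.24/0.48)

pH = 7.18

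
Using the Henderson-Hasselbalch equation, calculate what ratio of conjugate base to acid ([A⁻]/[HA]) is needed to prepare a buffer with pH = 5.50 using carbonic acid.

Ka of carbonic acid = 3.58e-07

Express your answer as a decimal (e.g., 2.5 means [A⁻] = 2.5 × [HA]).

pKa = -log(3.58e-07) = 6.4461. pH = pKa + log([A⁻]/[HA]), so log([A⁻]/[HA]) = pH − pKa = 5.50 − 6.4461 = -0.9461. [A⁻]/[HA] = 10^(-0.9461) = 0.113

[A⁻]/[HA] = 0.113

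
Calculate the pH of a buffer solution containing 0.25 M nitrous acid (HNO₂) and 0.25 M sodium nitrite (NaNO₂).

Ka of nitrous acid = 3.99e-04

pKa = -log(3.99e-04) = 3.40. pH = pKa + log([A⁻]/[HA]) = 3.40 + log(0.25/0.25)

pH = 3.40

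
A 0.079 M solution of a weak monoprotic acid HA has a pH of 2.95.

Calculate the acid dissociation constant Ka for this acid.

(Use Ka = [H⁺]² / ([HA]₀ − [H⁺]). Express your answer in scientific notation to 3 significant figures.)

[H⁺] = 10^(−pH) = 10^(−2.95) = 1.122e-03 M. For HA ⇌ H⁺ + A⁻, Ka = [H⁺][A⁻]/[HA] = [H⁺]² / ([HA]₀ − [H⁺]) = (1.122e-03)² / (0.079 − 1.122e-03) = 1.62e-05.

K_a = 1.62e-05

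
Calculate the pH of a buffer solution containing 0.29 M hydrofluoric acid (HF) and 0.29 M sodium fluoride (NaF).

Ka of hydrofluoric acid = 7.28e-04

pKa = -log(7.28e-04) = 3.14. pH = pKa + log([A⁻]/[HA]) = 3.14 + log(0.29/0.29)

pH = 3.14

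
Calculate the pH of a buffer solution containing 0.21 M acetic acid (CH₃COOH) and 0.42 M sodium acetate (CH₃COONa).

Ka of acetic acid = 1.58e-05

pKa = -log(1.58e-05) = 4.80. pH = pKa + log([A⁻]/[HA]) = 4.80 + log(0.42/0.21)

pH = 5.10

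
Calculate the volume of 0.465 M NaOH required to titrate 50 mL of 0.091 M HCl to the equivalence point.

At equivalence: moles acid = moles base. moles HCl = 0.091 × 50/1000 = 0.00455 mol. V_base = moles / 0.465 × 1000 = 9.8 mL.

V_{base} = 9.8 mL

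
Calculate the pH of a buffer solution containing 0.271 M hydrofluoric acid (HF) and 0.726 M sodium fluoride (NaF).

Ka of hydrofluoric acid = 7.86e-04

pKa = -log(7.86e-04) = 3.10. pH = pKa + log([A⁻]/[HA]) = 3.10 + log(0.726/0.271)

pH = 3.53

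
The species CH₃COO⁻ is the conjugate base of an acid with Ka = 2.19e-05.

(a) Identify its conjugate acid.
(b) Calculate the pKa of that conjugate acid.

(a) The conjugate acid is formed by adding one H⁺ to CH₃COO⁻, giving CH₃COOH. (b) pKa = -log(Ka) = -log(2.19e-05) = 4.66.

Conjugate acid: CH₃COOH; pK_a = 4.66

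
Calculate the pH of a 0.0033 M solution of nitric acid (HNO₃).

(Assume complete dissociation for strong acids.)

[H⁺] = 0.0033 M for strong acid. pH = -log[H⁺] = -log(0.0033)

pH = 2.48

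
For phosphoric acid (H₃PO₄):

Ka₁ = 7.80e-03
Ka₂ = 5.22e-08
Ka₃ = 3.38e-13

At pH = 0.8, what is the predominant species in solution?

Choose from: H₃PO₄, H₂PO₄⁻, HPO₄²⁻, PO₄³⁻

pKa₁ = 2.11, pKa₂ = 7.28, pKa₃ = 12.47. For a polyprotic acid the predominant species crosses at each pKa: below pKa_n the protonated form dominates, above it the deprotonated form does. At pH = 0.8, the predominant species is H₃PO₄.

H₃PO₄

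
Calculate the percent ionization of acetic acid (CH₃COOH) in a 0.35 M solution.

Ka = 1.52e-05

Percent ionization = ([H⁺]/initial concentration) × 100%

Using Ka equilibrium: x² + Ka×x - Ka×C = 0. Solving: [H⁺] = 2.2989e-03. Percent = (2.2989e-03/0.35) × 100

Percent ionization = 0.657%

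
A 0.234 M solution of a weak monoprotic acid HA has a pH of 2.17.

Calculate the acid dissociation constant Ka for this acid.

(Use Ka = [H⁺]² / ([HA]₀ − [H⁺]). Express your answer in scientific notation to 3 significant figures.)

[H⁺] = 10^(−pH) = 10^(−2.17) = 6.761e-03 M. For HA ⇌ H⁺ + A⁻, Ka = [H⁺][A⁻]/[HA] = [H⁺]² / ([HA]₀ − [H⁺]) = (6.761e-03)² / (0.234 − 6.761e-03) = 2.01e-04.

K_a = 2.01e-04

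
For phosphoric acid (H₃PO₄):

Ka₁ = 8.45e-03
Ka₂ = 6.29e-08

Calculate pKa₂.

pKa₂ = -log(Ka₂) = -log(6.29e-08) = 7.20.

pK_{a2} = 7.20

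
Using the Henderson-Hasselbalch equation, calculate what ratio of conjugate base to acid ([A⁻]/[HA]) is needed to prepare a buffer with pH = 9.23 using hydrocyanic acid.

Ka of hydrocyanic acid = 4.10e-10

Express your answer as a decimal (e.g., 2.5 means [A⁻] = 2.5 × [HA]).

pKa = -log(4.10e-10) = 9.3872. pH = pKa + log([A⁻]/[HA]), so log([A⁻]/[HA]) = pH − pKa = 9.23 − 9.3872 = -0.1572. [A⁻]/[HA] = 10^(-0.1572) = 0.696

[A⁻]/[HA] = 0.696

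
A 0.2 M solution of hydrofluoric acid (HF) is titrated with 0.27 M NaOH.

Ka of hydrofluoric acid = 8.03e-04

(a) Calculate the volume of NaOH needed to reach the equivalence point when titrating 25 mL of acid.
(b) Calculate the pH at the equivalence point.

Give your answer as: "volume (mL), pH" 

moles acid = 0.2 × 25/1000 = 0.005 mol; V_base = moles/0.27 × 1000 = 18.5 mL. At equivalence only the conjugate base is present: [A⁻] = 0.005/0.044 = 1.1489e-01 M. Kb = Kw/Ka = 1.25e-11; [OH⁻] = √(Kb × [A⁻]) = 1.1962e-06; pOH = 5.92; pH = 14 - pOH = 8.08.

V = 18.5 mL, pH = 8.08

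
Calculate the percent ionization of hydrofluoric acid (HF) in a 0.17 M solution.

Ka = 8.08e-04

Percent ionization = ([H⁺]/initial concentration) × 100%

Using Ka equilibrium: x² + Ka×x - Ka×C = 0. Solving: [H⁺] = 1.1323e-02. Percent = (1.1323e-02/0.17) × 100

Percent ionization = 6.66%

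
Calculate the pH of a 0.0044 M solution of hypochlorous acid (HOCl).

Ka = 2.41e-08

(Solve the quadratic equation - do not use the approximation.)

x² + Ka×x - Ka×C = 0. Using quadratic formula: [H⁺] = 1.0286e-05

pH = 4.99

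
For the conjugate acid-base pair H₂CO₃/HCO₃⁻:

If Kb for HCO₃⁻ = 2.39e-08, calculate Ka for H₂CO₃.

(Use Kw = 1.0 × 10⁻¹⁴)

For a conjugate pair Ka × Kb = Kw, so Ka = Kw/Kb = 1.0 × 10⁻¹⁴ / 2.39e-08 = 4.18e-07.

K_a = 4.18e-07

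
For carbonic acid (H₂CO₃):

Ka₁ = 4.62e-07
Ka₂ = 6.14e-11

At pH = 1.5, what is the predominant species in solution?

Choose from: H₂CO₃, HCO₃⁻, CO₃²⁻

pKa₁ = 6.34, pKa₂ = 10.21. For a polyprotic acid the predominant species crosses at each pKa: below pKa_n the protonated form dominates, above it the deprotonated form does. At pH = 1.5, the predominant species is H₂CO₃.

H₂CO₃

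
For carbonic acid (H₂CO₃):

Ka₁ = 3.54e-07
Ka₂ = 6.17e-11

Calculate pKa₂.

pKa₂ = -log(Ka₂) = -log(6.17e-11) = 10.21.

pK_{a2} = 10.21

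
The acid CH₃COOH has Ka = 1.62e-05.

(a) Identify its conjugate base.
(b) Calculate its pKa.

(a) The conjugate base is formed by removing one H⁺ from CH₃COOH, giving CH₃COO⁻. (b) pKa = -log(Ka) = -log(1.62e-05) = 4.79.

Conjugate base: CH₃COO⁻; pK_a = 4.79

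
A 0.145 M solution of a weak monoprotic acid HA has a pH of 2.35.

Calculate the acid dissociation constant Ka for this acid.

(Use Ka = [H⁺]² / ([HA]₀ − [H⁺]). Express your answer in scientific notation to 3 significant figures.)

[H⁺] = 10^(−pH) = 10^(−2.35) = 4.467e-03 M. For HA ⇌ H⁺ + A⁻, Ka = [H⁺][A⁻]/[HA] = [H⁺]² / ([HA]₀ − [H⁺]) = (4.467e-03)² / (0.145 − 4.467e-03) = 1.42e-04.

K_a = 1.42e-04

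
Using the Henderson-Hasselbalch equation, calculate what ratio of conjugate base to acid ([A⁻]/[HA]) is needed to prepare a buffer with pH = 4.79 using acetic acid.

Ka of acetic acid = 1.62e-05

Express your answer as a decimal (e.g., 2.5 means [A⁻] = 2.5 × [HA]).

pKa = -log(1.62e-05) = 4.7905. pH = pKa + log([A⁻]/[HA]), so log([A⁻]/[HA]) = pH − pKa = 4.79 − 4.7905 = -0.0005. [A⁻]/[HA] = 10^(-0.0005) = 0.999

[A⁻]/[HA] = 0.999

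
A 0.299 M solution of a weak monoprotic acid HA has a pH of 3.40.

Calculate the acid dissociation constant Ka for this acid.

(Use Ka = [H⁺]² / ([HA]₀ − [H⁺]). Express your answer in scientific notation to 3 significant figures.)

[H⁺] = 10^(−pH) = 10^(−3.40) = 3.981e-04 M. For HA ⇌ H⁺ + A⁻, Ka = [H⁺][A⁻]/[HA] = [H⁺]² / ([HA]₀ − [H⁺]) = (3.981e-04)² / (0.299 − 3.981e-04) = 5.31e-07.

K_a = 5.31e-07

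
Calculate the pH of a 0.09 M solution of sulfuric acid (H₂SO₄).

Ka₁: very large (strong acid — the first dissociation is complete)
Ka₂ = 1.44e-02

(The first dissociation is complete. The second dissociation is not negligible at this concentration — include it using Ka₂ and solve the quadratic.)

First dissociation is complete: [H⁺]₀ = [HSO₄⁻]₀ = C = 0.09 M. Second dissociation HSO₄⁻ ⇌ H⁺ + SO₄²⁻: let x = [SO₄²⁻]. Ka₂ = (C + x)·x / (C − x) = 1.44e-02 → x² + (C + Ka₂)·x − Ka₂·C = 0 → x² + 0.10440·x − 1.296e-03 = 0. x = (−0.10440 + √(0.10440² + 4 × 1.296e-03)) / 2 = 1.1210e-02 M. [H⁺] = C + x = 0.09 + 1.1210e-02 = 1.0121e-01 M. pH = -log(1.0121e-01) = 0.99.

pH = 0.99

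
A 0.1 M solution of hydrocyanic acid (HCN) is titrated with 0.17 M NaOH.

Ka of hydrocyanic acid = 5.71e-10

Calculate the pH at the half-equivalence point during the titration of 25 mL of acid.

At half-equivalence [HA] = [A⁻], so Henderson-Hasselbalch gives pH = pKa = -log(5.71e-10) = 9.24.

pH = pKa = 9.24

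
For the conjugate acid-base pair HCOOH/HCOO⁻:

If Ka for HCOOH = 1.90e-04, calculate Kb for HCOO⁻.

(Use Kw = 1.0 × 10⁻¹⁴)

For a conjugate pair Ka × Kb = Kw, so Kb = Kw/Ka = 1.0 × 10⁻¹⁴ / 1.90e-04 = 5.26e-11.

K_b = 5.26e-11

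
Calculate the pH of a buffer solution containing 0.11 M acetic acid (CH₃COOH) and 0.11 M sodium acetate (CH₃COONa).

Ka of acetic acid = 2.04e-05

pKa = -log(2.04e-05) = 4.69. pH = pKa + log([A⁻]/[HA]) = 4.69 + log(0.11/0.11)

pH = 4.69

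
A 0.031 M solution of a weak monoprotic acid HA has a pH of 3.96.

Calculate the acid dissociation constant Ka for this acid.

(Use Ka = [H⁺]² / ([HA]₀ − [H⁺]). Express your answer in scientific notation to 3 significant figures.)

[H⁺] = 10^(−pH) = 10^(−3.96) = 1.096e-04 M. For HA ⇌ H⁺ + A⁻, Ka = [H⁺][A⁻]/[HA] = [H⁺]² / ([HA]₀ − [H⁺]) = (1.096e-04)² / (0.031 − 1.096e-04) = 3.89e-07.

K_a = 3.89e-07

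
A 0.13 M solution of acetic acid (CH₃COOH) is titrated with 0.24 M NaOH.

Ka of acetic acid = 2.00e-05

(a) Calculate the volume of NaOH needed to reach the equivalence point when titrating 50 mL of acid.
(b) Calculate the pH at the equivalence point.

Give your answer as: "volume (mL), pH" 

moles acid = 0.13 × 50/1000 = 0.0065 mol; V_base = moles/0.24 × 1000 = 27.1 mL. At equivalence only the conjugate base is present: [A⁻] = 0.0065/0.077 = 8.4324e-02 M. Kb = Kw/Ka = 5.00e-10; [OH⁻] = √(Kb × [A⁻]) = 6.4932e-06; pOH = 5.19; pH = 14 - pOH = 8.81.

V = 27.1 mL, pH = 8.81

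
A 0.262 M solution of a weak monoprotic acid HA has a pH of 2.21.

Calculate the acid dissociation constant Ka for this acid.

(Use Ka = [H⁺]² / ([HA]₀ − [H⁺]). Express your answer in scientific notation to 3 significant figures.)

[H⁺] = 10^(−pH) = 10^(−2.21) = 6.166e-03 M. For HA ⇌ H⁺ + A⁻, Ka = [H⁺][A⁻]/[HA] = [H⁺]² / ([HA]₀ − [H⁺]) = (6.166e-03)² / (0.262 − 6.166e-03) = 1.49e-04.

K_a = 1.49e-04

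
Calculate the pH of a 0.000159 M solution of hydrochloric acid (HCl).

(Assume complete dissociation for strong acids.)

[H⁺] = 0.000159 M for strong acid. pH = -log[H⁺] = -log(0.000159)

pH = 3.80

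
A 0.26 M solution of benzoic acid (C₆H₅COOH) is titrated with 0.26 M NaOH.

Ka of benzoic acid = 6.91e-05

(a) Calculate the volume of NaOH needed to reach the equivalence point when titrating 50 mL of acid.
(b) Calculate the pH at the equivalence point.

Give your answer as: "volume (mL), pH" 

moles acid = 0.26 × 50/1000 = 0.013 mol; V_base = moles/0.26 × 1000 = 50.0 mL. At equivalence only the conjugate base is present: [A⁻] = 0.013/0.100 = 1.3000e-01 M. Kb = Kw/Ka = 1.45e-10; [OH⁻] = √(Kb × [A⁻]) = 4.3374e-06; pOH = 5.36; pH = 14 - pOH = 8.64.

V = 50.0 mL, pH = 8.64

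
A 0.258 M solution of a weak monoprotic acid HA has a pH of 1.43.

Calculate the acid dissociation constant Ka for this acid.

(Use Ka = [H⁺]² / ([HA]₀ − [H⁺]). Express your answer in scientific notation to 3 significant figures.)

[H⁺] = 10^(−pH) = 10^(−1.43) = 3.715e-02 M. For HA ⇌ H⁺ + A⁻, Ka = [H⁺][A⁻]/[HA] = [H⁺]² / ([HA]₀ − [H⁺]) = (3.715e-02)² / (0.258 − 3.715e-02) = 6.25e-03.

K_a = 6.25e-03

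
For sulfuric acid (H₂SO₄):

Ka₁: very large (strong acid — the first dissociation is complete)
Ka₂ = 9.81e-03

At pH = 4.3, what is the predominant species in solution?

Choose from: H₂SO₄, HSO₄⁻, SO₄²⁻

The first dissociation is complete, so H₂SO₄ itself is never the predominant species in water; pKa₂ = -log(9.81e-03) = 2.01. For a polyprotic acid the predominant species crosses at each pKa: below pKa_n the protonated form dominates, above it the deprotonated form does. At pH = 4.3, the predominant species is SO₄²⁻.

SO₄²⁻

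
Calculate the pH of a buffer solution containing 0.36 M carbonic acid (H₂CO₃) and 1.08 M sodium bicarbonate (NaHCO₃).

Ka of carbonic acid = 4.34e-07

pKa = -log(4.34e-07) = 6.36. pH = pKa + log([A⁻]/[HA]) = 6.36 + log(1.08/0.36)

pH = 6.84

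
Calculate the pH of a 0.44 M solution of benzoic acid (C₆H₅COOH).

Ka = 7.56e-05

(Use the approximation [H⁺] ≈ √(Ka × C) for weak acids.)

[H⁺] = √(Ka × C) = √(7.56e-05 × 0.44) = 5.7675e-03. pH = -log(5.7675e-03)

pH = 2.24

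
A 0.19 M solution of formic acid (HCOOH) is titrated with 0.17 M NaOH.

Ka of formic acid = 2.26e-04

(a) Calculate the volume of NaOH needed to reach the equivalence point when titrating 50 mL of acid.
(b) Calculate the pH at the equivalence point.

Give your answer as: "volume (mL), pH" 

moles acid = 0.19 × 50/1000 = 0.0095 mol; V_base = moles/0.17 × 1000 = 55.9 mL. At equivalence only the conjugate base is present: [A⁻] = 0.0095/0.106 = 8.9722e-02 M. Kb = Kw/Ka = 4.42e-11; [OH⁻] = √(Kb × [A⁻]) = 1.9925e-06; pOH = 5.70; pH = 14 - pOH = 8.30.

V = 55.9 mL, pH = 8.30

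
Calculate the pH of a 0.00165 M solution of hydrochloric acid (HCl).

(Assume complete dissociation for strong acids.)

[H⁺] = 0.00165 M for strong acid. pH = -log[H⁺] = -log(0.00165)

pH = 2.78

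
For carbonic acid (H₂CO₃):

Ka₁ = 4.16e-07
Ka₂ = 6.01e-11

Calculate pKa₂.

pKa₂ = -log(Ka₂) = -log(6.01e-11) = 10.22.

pK_{a2} = 10.22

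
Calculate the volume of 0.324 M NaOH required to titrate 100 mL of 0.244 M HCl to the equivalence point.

At equivalence: moles acid = moles base. moles HCl = 0.244 × 100/1000 = 0.0244 mol. V_base = moles / 0.324 × 1000 = 75.3 mL.

V_{base} = 75.3 mL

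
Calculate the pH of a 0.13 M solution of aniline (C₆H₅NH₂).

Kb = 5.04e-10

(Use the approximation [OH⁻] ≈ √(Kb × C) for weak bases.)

[OH⁻] = √(Kb × C) = √(5.04e-10 × 0.13) = 8.0944e-06. pOH = 5.09, pH = 14 - pOH

pH = 8.91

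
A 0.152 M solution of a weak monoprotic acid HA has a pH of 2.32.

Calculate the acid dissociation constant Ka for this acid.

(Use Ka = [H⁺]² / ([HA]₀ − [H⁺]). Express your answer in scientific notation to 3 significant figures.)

[H⁺] = 10^(−pH) = 10^(−2.32) = 4.786e-03 M. For HA ⇌ H⁺ + A⁻, Ka = [H⁺][A⁻]/[HA] = [H⁺]² / ([HA]₀ − [H⁺]) = (4.786e-03)² / (0.152 − 4.786e-03) = 1.56e-04.

K_a = 1.56e-04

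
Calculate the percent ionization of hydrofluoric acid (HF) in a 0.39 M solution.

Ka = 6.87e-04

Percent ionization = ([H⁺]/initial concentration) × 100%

Using Ka equilibrium: x² + Ka×x - Ka×C = 0. Solving: [H⁺] = 1.6029e-02. Percent = (1.6029e-02/0.39) × 100

Percent ionization = 4.11%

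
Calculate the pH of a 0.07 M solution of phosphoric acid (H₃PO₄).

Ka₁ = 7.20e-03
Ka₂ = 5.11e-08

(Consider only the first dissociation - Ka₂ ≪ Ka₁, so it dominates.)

First dissociation dominates. From Ka₁ = [H⁺][HA⁻]/[H₂A], x² + Ka₁·x − Ka₁·C = 0 with C = 0.07 M and Ka₁ = 7.20e-03. Solving: [H⁺] = (−Ka₁ + √(Ka₁² + 4·Ka₁·C)) / 2 = 1.9137e-02 M. pH = -log(1.9137e-02) = 1.72.

pH = 1.72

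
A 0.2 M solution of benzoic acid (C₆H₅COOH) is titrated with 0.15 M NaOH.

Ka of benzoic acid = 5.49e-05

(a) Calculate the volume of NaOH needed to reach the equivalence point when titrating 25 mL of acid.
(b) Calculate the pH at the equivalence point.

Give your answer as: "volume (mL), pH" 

moles acid = 0.2 × 25/1000 = 0.005 mol; V_base = moles/0.15 × 1000 = 33.3 mL. At equivalence only the conjugate base is present: [A⁻] = 0.005/0.058 = 8.5714e-02 M. Kb = Kw/Ka = 1.82e-10; [OH⁻] = √(Kb × [A⁻]) = 3.9513e-06; pOH = 5.40; pH = 14 - pOH = 8.60.

V = 33.3 mL, pH = 8.60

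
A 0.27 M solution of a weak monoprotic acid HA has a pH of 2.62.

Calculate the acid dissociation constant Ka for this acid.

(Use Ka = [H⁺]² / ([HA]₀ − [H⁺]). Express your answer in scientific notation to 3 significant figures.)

[H⁺] = 10^(−pH) = 10^(−2.62) = 2.399e-03 M. For HA ⇌ H⁺ + A⁻, Ka = [H⁺][A⁻]/[HA] = [H⁺]² / ([HA]₀ − [H⁺]) = (2.399e-03)² / (0.27 − 2.399e-03) = 2.15e-05.

K_a = 2.15e-05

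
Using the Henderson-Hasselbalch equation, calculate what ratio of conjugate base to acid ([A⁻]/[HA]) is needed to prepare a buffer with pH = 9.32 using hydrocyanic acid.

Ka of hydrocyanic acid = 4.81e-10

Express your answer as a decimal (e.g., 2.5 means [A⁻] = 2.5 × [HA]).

pKa = -log(4.81e-10) = 9.3179. pH = pKa + log([A⁻]/[HA]), so log([A⁻]/[HA]) = pH − pKa = 9.32 − 9.3179 = 0.0021. [A⁻]/[HA] = 10^(0.0021) = 1.00

[A⁻]/[HA] = 1.00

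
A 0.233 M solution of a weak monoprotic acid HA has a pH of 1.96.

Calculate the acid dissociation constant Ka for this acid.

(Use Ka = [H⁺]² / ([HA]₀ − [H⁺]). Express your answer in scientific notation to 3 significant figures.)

[H⁺] = 10^(−pH) = 10^(−1.96) = 1.096e-02 M. For HA ⇌ H⁺ + A⁻, Ka = [H⁺][A⁻]/[HA] = [H⁺]² / ([HA]₀ − [H⁺]) = (1.096e-02)² / (0.233 − 1.096e-02) = 5.41e-04.

K_a = 5.41e-04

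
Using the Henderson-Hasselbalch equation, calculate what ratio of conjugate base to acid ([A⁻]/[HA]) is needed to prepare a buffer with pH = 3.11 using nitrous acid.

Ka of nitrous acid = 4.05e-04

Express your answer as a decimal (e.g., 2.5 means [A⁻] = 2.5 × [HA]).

pKa = -log(4.05e-04) = 3.3925. pH = pKa + log([A⁻]/[HA]), so log([A⁻]/[HA]) = pH − pKa = 3.11 − 3.3925 = -0.2825. [A⁻]/[HA] = 10^(-0.2825) = 0.522

[A⁻]/[HA] = 0.522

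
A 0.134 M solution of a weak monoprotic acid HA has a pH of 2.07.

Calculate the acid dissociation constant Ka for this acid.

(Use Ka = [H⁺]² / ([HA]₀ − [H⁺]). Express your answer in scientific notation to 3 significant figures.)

[H⁺] = 10^(−pH) = 10^(−2.07) = 8.511e-03 M. For HA ⇌ H⁺ + A⁻, Ka = [H⁺][A⁻]/[HA] = [H⁺]² / ([HA]₀ − [H⁺]) = (8.511e-03)² / (0.134 − 8.511e-03) = 5.77e-04.

K_a = 5.77e-04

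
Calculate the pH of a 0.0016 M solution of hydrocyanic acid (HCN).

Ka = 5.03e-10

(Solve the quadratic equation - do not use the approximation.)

x² + Ka×x - Ka×C = 0. Using quadratic formula: [H⁺] = 8.9685e-07

pH = 6.05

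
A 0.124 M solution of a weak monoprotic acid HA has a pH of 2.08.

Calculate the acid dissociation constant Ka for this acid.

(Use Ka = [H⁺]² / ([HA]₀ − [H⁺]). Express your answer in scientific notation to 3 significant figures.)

[H⁺] = 10^(−pH) = 10^(−2.08) = 8.318e-03 M. For HA ⇌ H⁺ + A⁻, Ka = [H⁺][A⁻]/[HA] = [H⁺]² / ([HA]₀ − [H⁺]) = (8.318e-03)² / (0.124 − 8.318e-03) = 5.98e-04.

K_a = 5.98e-04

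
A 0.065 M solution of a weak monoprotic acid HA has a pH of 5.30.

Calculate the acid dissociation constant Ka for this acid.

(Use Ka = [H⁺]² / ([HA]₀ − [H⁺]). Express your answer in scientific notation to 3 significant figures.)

[H⁺] = 10^(−pH) = 10^(−5.30) = 5.012e-06 M. For HA ⇌ H⁺ + A⁻, Ka = [H⁺][A⁻]/[HA] = [H⁺]² / ([HA]₀ − [H⁺]) = (5.012e-06)² / (0.065 − 5.012e-06) = 3.86e-10.

K_a = 3.86e-10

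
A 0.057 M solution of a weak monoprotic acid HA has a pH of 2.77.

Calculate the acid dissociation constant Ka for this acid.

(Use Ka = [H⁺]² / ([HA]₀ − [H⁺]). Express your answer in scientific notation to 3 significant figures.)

[H⁺] = 10^(−pH) = 10^(−2.77) = 1.698e-03 M. For HA ⇌ H⁺ + A⁻, Ka = [H⁺][A⁻]/[HA] = [H⁺]² / ([HA]₀ − [H⁺]) = (1.698e-03)² / (0.057 − 1.698e-03) = 5.22e-05.

K_a = 5.22e-05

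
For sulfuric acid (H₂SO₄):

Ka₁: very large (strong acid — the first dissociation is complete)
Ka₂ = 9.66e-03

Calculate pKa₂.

pKa₂ = -log(Ka₂) = -log(9.66e-03) = 2.02.

pK_{a2} = 2.02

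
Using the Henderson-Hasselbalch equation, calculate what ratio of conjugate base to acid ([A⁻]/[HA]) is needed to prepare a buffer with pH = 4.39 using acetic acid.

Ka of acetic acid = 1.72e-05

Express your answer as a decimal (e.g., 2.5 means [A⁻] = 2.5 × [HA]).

pKa = -log(1.72e-05) = 4.7645. pH = pKa + log([A⁻]/[HA]), so log([A⁻]/[HA]) = pH − pKa = 4.39 − 4.7645 = -0.3745. [A⁻]/[HA] = 10^(-0.3745) = 0.422

[A⁻]/[HA] = 0.422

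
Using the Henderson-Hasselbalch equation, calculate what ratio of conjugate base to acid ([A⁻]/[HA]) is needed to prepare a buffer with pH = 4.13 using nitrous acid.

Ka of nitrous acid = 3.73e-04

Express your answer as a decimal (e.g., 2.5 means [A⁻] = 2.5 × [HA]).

pKa = -log(3.73e-04) = 3.4283. pH = pKa + log([A⁻]/[HA]), so log([A⁻]/[HA]) = pH − pKa = 4.13 − 3.4283 = 0.7017. [A⁻]/[HA] = 10^(0.7017) = 5.03

[A⁻]/[HA] = 5.03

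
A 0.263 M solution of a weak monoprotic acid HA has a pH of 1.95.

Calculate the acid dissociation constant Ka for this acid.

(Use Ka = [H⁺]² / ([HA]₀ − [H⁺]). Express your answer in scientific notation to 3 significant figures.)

[H⁺] = 10^(−pH) = 10^(−1.95) = 1.122e-02 M. For HA ⇌ H⁺ + A⁻, Ka = [H⁺][A⁻]/[HA] = [H⁺]² / ([HA]₀ − [H⁺]) = (1.122e-02)² / (0.263 − 1.122e-02) = 5.00e-04.

K_a = 5.00e-04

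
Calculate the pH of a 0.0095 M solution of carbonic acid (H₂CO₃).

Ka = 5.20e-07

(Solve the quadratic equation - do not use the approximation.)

x² + Ka×x - Ka×C = 0. Using quadratic formula: [H⁺] = 7.0026e-05

pH = 4.15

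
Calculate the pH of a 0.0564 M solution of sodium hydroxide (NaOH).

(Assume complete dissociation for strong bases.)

[OH⁻] = 0.0564 M for strong base. pOH = -log[OH⁻] = 1.25, pH = 14 - pOH

pH = 12.75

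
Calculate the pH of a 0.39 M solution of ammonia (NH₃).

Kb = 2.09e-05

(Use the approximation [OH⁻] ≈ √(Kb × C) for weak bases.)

[OH⁻] = √(Kb × C) = √(2.09e-05 × 0.39) = 2.8550e-03. pOH = 2.54, pH = 14 - pOH

pH = 11.46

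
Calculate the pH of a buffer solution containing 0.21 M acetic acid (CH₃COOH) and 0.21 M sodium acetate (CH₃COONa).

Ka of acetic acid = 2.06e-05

pKa = -log(2.06e-05) = 4.69. pH = pKa + log([A⁻]/[HA]) = 4.69 + log(0.21/0.21)

pH = 4.69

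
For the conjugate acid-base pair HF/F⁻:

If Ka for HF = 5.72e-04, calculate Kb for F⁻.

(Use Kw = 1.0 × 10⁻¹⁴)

For a conjugate pair Ka × Kb = Kw, so Kb = Kw/Ka = 1.0 × 10⁻¹⁴ / 5.72e-04 = 1.75e-11.

K_b = 1.75e-11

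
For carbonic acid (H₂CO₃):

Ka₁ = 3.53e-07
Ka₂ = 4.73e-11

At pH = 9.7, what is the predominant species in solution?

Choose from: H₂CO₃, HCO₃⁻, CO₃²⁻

pKa₁ = 6.45, pKa₂ = 10.33. For a polyprotic acid the predominant species crosses at each pKa: below pKa_n the protonated form dominates, above it the deprotonated form does. At pH = 9.7, the predominant species is HCO₃⁻.

HCO₃⁻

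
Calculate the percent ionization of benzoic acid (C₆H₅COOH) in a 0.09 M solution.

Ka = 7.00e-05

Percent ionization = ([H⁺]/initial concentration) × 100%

Using Ka equilibrium: x² + Ka×x - Ka×C = 0. Solving: [H⁺] = 2.4752e-03. Percent = (2.4752e-03/0.09) × 100

Percent ionization = 2.75%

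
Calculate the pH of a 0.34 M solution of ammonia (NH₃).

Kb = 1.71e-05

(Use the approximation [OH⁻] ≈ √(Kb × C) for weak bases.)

[OH⁻] = √(Kb × C) = √(1.71e-05 × 0.34) = 2.4112e-03. pOH = 2.62, pH = 14 - pOH

pH = 11.38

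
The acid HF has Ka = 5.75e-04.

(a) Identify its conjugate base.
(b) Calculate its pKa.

(a) The conjugate base is formed by removing one H⁺ from HF, giving F⁻. (b) pKa = -log(Ka) = -log(5.75e-04) = 3.24.

Conjugate base: F⁻; pK_a = 3.24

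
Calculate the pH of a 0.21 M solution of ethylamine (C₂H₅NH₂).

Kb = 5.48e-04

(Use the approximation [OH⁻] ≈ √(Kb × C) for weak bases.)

[OH⁻] = √(Kb × C) = √(5.48e-04 × 0.21) = 1.0728e-02. pOH = 1.97, pH = 14 - pOH

pH = 12.03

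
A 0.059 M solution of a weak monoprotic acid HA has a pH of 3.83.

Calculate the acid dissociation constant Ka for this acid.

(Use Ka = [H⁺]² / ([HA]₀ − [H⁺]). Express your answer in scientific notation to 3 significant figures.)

[H⁺] = 10^(−pH) = 10^(−3.83) = 1.479e-04 M. For HA ⇌ H⁺ + A⁻, Ka = [H⁺][A⁻]/[HA] = [H⁺]² / ([HA]₀ − [H⁺]) = (1.479e-04)² / (0.059 − 1.479e-04) = 3.72e-07.

K_a = 3.72e-07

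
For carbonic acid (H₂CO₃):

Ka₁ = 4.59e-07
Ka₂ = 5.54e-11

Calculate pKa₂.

pKa₂ = -log(Ka₂) = -log(5.54e-11) = 10.26.

pK_{a2} = 10.26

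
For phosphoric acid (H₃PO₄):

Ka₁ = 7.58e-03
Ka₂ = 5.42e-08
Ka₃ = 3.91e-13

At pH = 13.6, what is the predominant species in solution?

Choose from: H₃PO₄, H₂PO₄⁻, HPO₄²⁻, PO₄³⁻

pKa₁ = 2.12, pKa₂ = 7.27, pKa₃ = 12.41. For a polyprotic acid the predominant species crosses at each pKa: below pKa_n the protonated form dominates, above it the deprotonated form does. At pH = 13.6, the predominant species is PO₄³⁻.

PO₄³⁻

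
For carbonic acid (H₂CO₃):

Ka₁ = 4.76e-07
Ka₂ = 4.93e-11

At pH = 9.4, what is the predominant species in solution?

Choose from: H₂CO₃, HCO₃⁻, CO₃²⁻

pKa₁ = 6.32, pKa₂ = 10.31. For a polyprotic acid the predominant species crosses at each pKa: below pKa_n the protonated form dominates, above it the deprotonated form does. At pH = 9.4, the predominant species is HCO₃⁻.

HCO₃⁻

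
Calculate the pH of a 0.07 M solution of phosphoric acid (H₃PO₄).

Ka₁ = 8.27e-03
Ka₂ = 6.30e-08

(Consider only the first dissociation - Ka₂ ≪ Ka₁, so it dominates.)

First dissociation dominates. From Ka₁ = [H⁺][HA⁻]/[H₂A], x² + Ka₁·x − Ka₁·C = 0 with C = 0.07 M and Ka₁ = 8.27e-03. Solving: [H⁺] = (−Ka₁ + √(Ka₁² + 4·Ka₁·C)) / 2 = 2.0278e-02 M. pH = -log(2.0278e-02) = 1.69.

pH = 1.69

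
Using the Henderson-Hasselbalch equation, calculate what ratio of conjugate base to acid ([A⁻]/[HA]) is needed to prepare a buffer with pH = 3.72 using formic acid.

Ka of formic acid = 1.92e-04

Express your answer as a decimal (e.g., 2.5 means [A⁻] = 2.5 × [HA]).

pKa = -log(1.92e-04) = 3.7167. pH = pKa + log([A⁻]/[HA]), so log([A⁻]/[HA]) = pH − pKa = 3.72 − 3.7167 = 0.0033. [A⁻]/[HA] = 10^(0.0033) = 1.01

[A⁻]/[HA] = 1.01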